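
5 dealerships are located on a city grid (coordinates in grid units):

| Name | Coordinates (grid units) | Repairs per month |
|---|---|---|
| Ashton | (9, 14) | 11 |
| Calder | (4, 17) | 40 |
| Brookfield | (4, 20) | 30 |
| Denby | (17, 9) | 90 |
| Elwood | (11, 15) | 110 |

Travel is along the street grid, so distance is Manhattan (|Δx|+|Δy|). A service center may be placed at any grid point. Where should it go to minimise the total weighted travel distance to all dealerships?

Manhattan distance separates: Σwᵢ(|x−xᵢ|+|y−yᵢ|) = Σwᵢ|x−xᵢ| + Σwᵢ|y−yᵢ|, so x and y are optimised independently as 1-D weighted medians.
Total weight W = 281; half = 140.5.
x-coordinate, sorted with cumulative weight:
  x=4 (Calder, w=40) cum 40
  x=4 (Brookfield, w=30) cum 70
  x=9 (Ashton, w=11) cum 81
  x=11 (Elwood, w=110) cum 191  ← median
  x=17 (Denby, w=90) cum 281
⇒ x* = 11
y-coordinate, sorted with cumulative weight:
  y=9 (Denby, w=90) cum 90
  y=14 (Ashton, w=11) cum 101
  y=15 (Elwood, w=110) cum 211  ← median
  y=17 (Calder, w=40) cum 251
  y=20 (Brookfield, w=30) cum 281
⇒ y* = 15

(11, 15)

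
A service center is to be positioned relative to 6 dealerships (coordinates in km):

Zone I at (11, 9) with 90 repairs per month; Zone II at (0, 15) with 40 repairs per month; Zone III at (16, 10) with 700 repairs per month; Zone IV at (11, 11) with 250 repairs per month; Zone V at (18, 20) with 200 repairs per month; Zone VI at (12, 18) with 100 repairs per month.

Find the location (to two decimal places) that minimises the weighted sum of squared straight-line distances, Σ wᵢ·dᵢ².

(14.30, 12.29)

The minimiser of Σwᵢ‖p−pᵢ‖² is the weighted centroid p* = (Σwᵢpᵢ)/(Σwᵢ).
Σwᵢ = 1380.
Σwᵢxᵢ = 90·11 + 40·0 + 700·16 + 250·11 + 200·18 + 100·12 = 19740.
Σwᵢyᵢ = 90·9 + 40·15 + 700·10 + 250·11 + 200·20 + 100·18 = 16960.
x* = 19740/1380 = 14.30, y* = 16960/1380 = 12.29.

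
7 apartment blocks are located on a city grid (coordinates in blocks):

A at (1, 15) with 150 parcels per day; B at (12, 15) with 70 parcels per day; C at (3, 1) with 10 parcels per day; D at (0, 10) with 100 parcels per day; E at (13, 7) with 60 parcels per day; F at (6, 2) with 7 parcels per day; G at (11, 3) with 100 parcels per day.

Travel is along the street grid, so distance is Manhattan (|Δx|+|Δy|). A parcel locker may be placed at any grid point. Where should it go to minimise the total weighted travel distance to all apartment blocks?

Manhattan distance separates: Σwᵢ(|x−xᵢ|+|y−yᵢ|) = Σwᵢ|x−xᵢ| + Σwᵢ|y−yᵢ|, so x and y are optimised independently as 1-D weighted medians.
Total weight W = 497; half = 248.5.
x-coordinate, sorted with cumulative weight:
  x=0 (D, w=100) cum 100
  x=1 (A, w=150) cum 250  ← median
  x=3 (C, w=10) cum 260
  x=6 (F, w=7) cum 267
  x=11 (G, w=100) cum 367
  x=12 (B, w=70) cum 437
  x=13 (E, w=60) cum 497
⇒ x* = 1
y-coordinate, sorted with cumulative weight:
  y=1 (C, w=10) cum 10
  y=2 (F, w=7) cum 17
  y=3 (G, w=100) cum 117
  y=7 (E, w=60) cum 177
  y=10 (D, w=100) cum 277  ← median
  y=15 (A, w=150) cum 427
  y=15 (B, w=70) cum 497
⇒ y* = 10

(1, 10)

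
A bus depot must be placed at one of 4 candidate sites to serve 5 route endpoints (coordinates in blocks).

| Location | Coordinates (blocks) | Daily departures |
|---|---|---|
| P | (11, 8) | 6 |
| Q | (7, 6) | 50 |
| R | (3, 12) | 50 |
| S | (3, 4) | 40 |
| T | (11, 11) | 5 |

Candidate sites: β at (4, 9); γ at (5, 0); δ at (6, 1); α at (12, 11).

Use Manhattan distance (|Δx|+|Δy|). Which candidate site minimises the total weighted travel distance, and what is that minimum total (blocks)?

Total weighted distance at each candidate:
  β (4, 9): total = 833
  γ (5, 0): total = 1509
  δ (6, 1): total = 1387
  α (12, 11): total = 1669
Minimum is at β with total 833 blocks.

β, total 833 blocks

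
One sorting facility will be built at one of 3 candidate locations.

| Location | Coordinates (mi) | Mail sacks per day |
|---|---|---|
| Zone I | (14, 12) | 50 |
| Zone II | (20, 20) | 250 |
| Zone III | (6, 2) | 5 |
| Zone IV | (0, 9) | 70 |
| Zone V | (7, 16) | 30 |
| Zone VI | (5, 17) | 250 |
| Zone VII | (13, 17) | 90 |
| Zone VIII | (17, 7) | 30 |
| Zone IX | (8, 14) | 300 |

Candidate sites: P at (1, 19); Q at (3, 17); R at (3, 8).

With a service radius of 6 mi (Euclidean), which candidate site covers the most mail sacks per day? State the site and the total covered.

Q, covering 580

Coverage radius r = 6 mi; a point is covered iff (Δx)²+(Δy)² ≤ 6² = 36.
  P (1, 19): covers {Zone VI} → 250
  Q (3, 17): covers {Zone V, Zone VI, Zone IX} → 580
  R (3, 8): covers {Zone IV} → 70
Maximum coverage at Q: 580 mail sacks per day.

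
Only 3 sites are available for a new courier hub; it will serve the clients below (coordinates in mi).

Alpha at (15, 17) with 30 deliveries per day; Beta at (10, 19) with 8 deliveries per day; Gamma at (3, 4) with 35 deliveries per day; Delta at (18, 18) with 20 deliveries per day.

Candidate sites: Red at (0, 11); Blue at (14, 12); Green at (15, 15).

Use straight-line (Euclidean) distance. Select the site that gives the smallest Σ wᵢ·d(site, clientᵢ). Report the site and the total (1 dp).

Green, total 765.8 mi

Total weighted distance at each candidate:
  Red (0, 11): total = 1239.9
  Blue (14, 12): total = 837.7
  Green (15, 15): total = 765.8
Minimum is at Green with total 765.8 mi.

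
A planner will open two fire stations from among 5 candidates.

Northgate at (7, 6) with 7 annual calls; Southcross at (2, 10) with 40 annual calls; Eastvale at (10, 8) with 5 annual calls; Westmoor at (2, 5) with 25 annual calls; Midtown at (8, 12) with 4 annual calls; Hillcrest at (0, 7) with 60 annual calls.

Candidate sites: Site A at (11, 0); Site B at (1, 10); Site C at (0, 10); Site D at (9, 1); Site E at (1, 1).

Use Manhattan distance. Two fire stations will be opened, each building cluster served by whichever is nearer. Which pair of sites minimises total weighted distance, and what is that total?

{Site B, Site C}, total 531

Evaluate every pair (each demand assigned to the nearer of the two):
  {Site B, Site C}: total = 531
  {Site B, Site D}: total = 555
  {Site C, Site E}: total = 562
  {Site C, Site D}: total = 564
  {Site B, Site E}: total = 566
  {Site A, Site B}: total = 581
  {Site A, Site C}: total = 590
  {Site D, Site E}: total = 1082
  {Site A, Site E}: total = 1120
  {Site A, Site D}: total = 1952
Best pair: {Site B, Site C} with total 531.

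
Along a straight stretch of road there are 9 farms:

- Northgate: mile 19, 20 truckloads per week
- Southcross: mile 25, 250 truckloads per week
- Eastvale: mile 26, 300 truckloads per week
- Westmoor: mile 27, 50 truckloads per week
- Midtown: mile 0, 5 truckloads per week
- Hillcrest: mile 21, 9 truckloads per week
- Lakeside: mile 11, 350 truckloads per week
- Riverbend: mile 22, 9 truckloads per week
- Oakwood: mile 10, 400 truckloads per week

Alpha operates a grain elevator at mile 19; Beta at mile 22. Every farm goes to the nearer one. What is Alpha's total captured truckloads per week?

775

The indifferent point is the midpoint (19+22)/2 = 20.5; farms left of it (closer to Alpha at 19) go to Alpha, those right go to Beta.
  Midtown at 0 (w=5) → Alpha
  Oakwood at 10 (w=400) → Alpha
  Lakeside at 11 (w=350) → Alpha
  Northgate at 19 (w=20) → Alpha
  Hillcrest at 21 (w=9) → Beta
  Riverbend at 22 (w=9) → Beta
  Southcross at 25 (w=250) → Beta
  Eastvale at 26 (w=300) → Beta
  Westmoor at 27 (w=50) → Beta
Alpha captures 775; Beta captures 618.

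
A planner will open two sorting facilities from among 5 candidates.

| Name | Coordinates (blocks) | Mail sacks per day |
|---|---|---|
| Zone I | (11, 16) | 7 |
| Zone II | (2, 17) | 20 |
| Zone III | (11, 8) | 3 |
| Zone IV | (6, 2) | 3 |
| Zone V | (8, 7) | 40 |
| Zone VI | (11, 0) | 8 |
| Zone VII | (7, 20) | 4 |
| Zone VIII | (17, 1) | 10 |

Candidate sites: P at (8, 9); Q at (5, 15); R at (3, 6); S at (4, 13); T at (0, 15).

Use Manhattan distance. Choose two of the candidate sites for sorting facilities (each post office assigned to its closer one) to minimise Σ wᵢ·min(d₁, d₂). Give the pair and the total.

{P, Q}, total 562

Evaluate every pair (each demand assigned to the nearer of the two):
  {P, Q}: total = 562
  {P, T}: total = 583
  {P, S}: total = 615
  {P, R}: total = 737
  {Q, R}: total = 770
  {R, T}: total = 805
  {R, S}: total = 823
  {Q, S}: total = 1062
  {S, T}: total = 1075
  {Q, T}: total = 1106
Best pair: {P, Q} with total 562.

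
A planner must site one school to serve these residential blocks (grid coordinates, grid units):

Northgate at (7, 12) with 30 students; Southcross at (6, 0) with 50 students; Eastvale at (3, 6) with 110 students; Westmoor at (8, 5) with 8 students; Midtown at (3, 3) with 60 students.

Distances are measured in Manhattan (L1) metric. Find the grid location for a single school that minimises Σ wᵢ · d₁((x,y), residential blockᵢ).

(3, 6)

Manhattan distance separates: Σwᵢ(|x−xᵢ|+|y−yᵢ|) = Σwᵢ|x−xᵢ| + Σwᵢ|y−yᵢ|, so x and y are optimised independently as 1-D weighted medians.
Total weight W = 258; half = 129.
x-coordinate, sorted with cumulative weight:
  x=3 (Eastvale, w=110) cum 110
  x=3 (Midtown, w=60) cum 170  ← median
  x=6 (Southcross, w=50) cum 220
  x=7 (Northgate, w=30) cum 250
  x=8 (Westmoor, w=8) cum 258
⇒ x* = 3
y-coordinate, sorted with cumulative weight:
  y=0 (Southcross, w=50) cum 50
  y=3 (Midtown, w=60) cum 110
  y=5 (Westmoor, w=8) cum 118
  y=6 (Eastvale, w=110) cum 228  ← median
  y=12 (Northgate, w=30) cum 258
⇒ y* = 6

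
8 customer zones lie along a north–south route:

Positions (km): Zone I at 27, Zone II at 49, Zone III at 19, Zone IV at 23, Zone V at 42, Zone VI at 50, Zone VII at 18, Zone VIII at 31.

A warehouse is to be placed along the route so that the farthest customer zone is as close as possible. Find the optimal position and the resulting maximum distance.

The 1-center on a line is the midpoint of the two extreme points: leftmost at 18, rightmost at 50.
Optimal location = (18 + 50)/2 = 34; maximum distance = (50 − 18)/2 = 16.

location 34, max distance 16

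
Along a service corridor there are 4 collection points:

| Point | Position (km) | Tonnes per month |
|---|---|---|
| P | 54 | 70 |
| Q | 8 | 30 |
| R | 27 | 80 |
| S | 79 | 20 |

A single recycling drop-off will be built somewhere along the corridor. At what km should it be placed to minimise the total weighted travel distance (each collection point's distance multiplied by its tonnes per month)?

x = 27

For a sum of weighted absolute distances on a line, the optimum is the weighted median (not the mean). Total weight W = 200; half-weight = 100.
Sort by position and accumulate weight:
  km 8 (Q, w=30) → cum 30
  km 27 (R, w=80) → cum 110  ≥ 100 → median here
  km 54 (P, w=70) → cum 180
  km 79 (S, w=20) → cum 200
Optimal location: km 27.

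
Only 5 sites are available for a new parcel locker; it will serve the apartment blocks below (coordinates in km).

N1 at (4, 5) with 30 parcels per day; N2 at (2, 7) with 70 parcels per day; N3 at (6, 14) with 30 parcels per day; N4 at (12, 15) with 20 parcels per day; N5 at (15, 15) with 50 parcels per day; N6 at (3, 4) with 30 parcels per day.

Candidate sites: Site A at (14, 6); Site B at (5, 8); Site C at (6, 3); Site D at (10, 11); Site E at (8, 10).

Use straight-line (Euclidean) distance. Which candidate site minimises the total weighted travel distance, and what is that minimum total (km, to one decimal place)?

Total weighted distance at each candidate:
  Site A (14, 6): total = 2456.4
  Site B (5, 8): total = 1441.2
  Site C (6, 3): total = 1924.0
  Site D (10, 11): total = 1737.2
  Site E (8, 10): total = 1588.3
Minimum is at Site B with total 1441.2 km.

Site B, total 1441.2 km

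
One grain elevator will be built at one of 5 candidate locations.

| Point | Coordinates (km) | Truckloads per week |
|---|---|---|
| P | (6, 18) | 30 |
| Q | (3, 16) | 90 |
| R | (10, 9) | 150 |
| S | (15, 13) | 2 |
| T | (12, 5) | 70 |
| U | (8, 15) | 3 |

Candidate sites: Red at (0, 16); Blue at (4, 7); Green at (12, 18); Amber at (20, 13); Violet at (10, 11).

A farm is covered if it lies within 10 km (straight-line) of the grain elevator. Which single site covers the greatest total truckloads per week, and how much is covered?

Coverage radius r = 10 km; a point is covered iff (Δx)²+(Δy)² ≤ 10² = 100.
  Red (0, 16): covers {P, Q, U} → 123
  Blue (4, 7): covers {Q, R, T, U} → 313
  Green (12, 18): covers {P, Q, R, S, U} → 275
  Amber (20, 13): covers {S} → 2
  Violet (10, 11): covers {P, Q, R, S, T, U} → 345
Maximum coverage at Violet: 345 truckloads per week.

Violet, covering 345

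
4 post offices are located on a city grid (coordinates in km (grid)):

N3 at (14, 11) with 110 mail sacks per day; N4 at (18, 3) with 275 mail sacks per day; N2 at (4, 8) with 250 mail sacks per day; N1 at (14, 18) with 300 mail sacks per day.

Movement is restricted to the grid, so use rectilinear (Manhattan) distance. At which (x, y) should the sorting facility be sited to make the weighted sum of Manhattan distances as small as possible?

Manhattan distance separates: Σwᵢ(|x−xᵢ|+|y−yᵢ|) = Σwᵢ|x−xᵢ| + Σwᵢ|y−yᵢ|, so x and y are optimised independently as 1-D weighted medians.
Total weight W = 935; half = 467.5.
x-coordinate, sorted with cumulative weight:
  x=4 (N2, w=250) cum 250
  x=14 (N3, w=110) cum 360
  x=14 (N1, w=300) cum 660  ← median
  x=18 (N4, w=275) cum 935
⇒ x* = 14
y-coordinate, sorted with cumulative weight:
  y=3 (N4, w=275) cum 275
  y=8 (N2, w=250) cum 525  ← median
  y=11 (N3, w=110) cum 635
  y=18 (N1, w=300) cum 935
⇒ y* = 8

(14, 8)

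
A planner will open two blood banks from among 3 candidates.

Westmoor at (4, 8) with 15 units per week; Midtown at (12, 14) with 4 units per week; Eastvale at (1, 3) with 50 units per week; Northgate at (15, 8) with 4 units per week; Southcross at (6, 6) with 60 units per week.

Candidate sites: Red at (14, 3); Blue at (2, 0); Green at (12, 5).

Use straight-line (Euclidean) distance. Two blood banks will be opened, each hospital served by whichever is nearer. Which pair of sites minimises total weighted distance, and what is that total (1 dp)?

{Blue, Green}, total 699.7

Evaluate every pair (each demand assigned to the nearer of the two):
  {Blue, Green}: total = 699.7
  {Red, Blue}: total = 779.6
  {Red, Green}: total = 1105.1
Best pair: {Blue, Green} with total 699.7.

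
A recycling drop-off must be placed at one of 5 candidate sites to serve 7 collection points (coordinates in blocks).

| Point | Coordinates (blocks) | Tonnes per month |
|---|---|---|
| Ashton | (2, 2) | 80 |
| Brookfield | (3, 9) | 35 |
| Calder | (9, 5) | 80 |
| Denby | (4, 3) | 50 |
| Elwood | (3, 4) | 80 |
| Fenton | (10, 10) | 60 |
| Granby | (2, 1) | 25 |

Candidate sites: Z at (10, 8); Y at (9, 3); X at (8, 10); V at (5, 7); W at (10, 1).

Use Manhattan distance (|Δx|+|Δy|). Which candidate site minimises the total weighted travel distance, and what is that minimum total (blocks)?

Total weighted distance at each candidate:
  Z (10, 8): total = 3645
  Y (9, 3): total = 2735
  X (8, 10): total = 3735
  V (5, 7): total = 2615
  W (10, 1): total = 3585
Minimum is at V with total 2615 blocks.

V, total 2615 blocks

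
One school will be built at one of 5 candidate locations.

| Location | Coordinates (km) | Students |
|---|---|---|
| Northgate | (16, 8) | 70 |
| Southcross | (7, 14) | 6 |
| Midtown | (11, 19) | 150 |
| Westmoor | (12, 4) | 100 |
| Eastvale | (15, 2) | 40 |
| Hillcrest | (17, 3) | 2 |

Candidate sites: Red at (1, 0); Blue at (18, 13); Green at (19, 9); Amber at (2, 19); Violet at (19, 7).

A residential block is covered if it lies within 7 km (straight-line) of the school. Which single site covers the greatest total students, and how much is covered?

Coverage radius r = 7 km; a point is covered iff (Δx)²+(Δy)² ≤ 7² = 49.
  Red (1, 0): covers {none} → 0
  Blue (18, 13): covers {Northgate} → 70
  Green (19, 9): covers {Northgate, Hillcrest} → 72
  Amber (2, 19): covers {none} → 0
  Violet (19, 7): covers {Northgate, Eastvale, Hillcrest} → 112
Maximum coverage at Violet: 112 students.

Violet, covering 112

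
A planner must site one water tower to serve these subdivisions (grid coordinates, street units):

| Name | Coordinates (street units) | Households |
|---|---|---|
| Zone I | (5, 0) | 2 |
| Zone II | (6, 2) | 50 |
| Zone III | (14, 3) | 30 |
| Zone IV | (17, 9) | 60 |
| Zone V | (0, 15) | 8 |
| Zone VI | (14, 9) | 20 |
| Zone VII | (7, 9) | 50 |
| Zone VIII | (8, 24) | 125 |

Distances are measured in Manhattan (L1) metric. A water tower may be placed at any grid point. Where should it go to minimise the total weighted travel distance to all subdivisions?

Manhattan distance separates: Σwᵢ(|x−xᵢ|+|y−yᵢ|) = Σwᵢ|x−xᵢ| + Σwᵢ|y−yᵢ|, so x and y are optimised independently as 1-D weighted medians.
Total weight W = 345; half = 172.5.
x-coordinate, sorted with cumulative weight:
  x=0 (Zone V, w=8) cum 8
  x=5 (Zone I, w=2) cum 10
  x=6 (Zone II, w=50) cum 60
  x=7 (Zone VII, w=50) cum 110
  x=8 (Zone VIII, w=125) cum 235  ← median
  x=14 (Zone III, w=30) cum 265
  x=14 (Zone VI, w=20) cum 285
  x=17 (Zone IV, w=60) cum 345
⇒ x* = 8
y-coordinate, sorted with cumulative weight:
  y=0 (Zone I, w=2) cum 2
  y=2 (Zone II, w=50) cum 52
  y=3 (Zone III, w=30) cum 82
  y=9 (Zone IV, w=60) cum 142
  y=9 (Zone VI, w=20) cum 162
  y=9 (Zone VII, w=50) cum 212  ← median
  y=15 (Zone V, w=8) cum 220
  y=24 (Zone VIII, w=125) cum 345
⇒ y* = 9

(8, 9)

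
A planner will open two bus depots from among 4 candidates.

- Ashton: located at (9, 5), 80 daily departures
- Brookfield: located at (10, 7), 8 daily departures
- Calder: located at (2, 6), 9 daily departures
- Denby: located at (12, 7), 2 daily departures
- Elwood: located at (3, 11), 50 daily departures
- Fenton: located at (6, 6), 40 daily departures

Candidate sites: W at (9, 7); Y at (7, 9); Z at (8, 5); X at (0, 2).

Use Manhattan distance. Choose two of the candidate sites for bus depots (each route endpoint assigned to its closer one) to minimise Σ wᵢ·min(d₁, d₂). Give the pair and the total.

{Y, Z}, total 607

Evaluate every pair (each demand assigned to the nearer of the two):
  {Y, Z}: total = 607
  {W, Y}: total = 706
  {W, Z}: total = 777
  {Z, X}: total = 848
  {W, X}: total = 888
  {Y, X}: total = 1048
Best pair: {Y, Z} with total 607.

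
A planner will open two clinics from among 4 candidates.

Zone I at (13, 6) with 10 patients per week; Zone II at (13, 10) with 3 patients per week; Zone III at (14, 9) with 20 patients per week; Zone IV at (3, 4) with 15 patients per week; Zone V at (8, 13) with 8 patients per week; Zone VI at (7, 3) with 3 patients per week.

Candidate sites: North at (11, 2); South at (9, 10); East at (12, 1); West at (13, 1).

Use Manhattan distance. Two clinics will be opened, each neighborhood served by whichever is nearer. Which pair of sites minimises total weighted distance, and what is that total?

{North, South}, total 389

Evaluate every pair (each demand assigned to the nearer of the two):
  {North, South}: total = 389
  {South, West}: total = 418
  {South, East}: total = 425
  {North, West}: total = 534
  {North, East}: total = 567
  {East, West}: total = 586
Best pair: {North, South} with total 389.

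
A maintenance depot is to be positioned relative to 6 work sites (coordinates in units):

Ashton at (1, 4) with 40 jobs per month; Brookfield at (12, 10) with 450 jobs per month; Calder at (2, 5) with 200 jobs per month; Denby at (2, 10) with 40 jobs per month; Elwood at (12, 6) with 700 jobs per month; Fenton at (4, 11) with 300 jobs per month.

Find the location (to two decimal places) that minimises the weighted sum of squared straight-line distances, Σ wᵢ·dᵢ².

The minimiser of Σwᵢ‖p−pᵢ‖² is the weighted centroid p* = (Σwᵢpᵢ)/(Σwᵢ).
Σwᵢ = 1730.
Σwᵢxᵢ = 40·1 + 450·12 + 200·2 + 40·2 + 700·12 + 300·4 = 15520.
Σwᵢyᵢ = 40·4 + 450·10 + 200·5 + 40·10 + 700·6 + 300·11 = 13560.
x* = 15520/1730 = 8.97, y* = 13560/1730 = 7.84.

(8.97, 7.84)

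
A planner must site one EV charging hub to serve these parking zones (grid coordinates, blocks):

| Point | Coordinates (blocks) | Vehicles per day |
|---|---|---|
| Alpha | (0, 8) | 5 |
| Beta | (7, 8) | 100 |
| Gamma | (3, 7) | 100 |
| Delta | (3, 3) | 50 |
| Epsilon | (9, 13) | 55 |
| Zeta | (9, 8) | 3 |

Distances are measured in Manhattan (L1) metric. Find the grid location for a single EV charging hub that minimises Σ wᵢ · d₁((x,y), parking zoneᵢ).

Manhattan distance separates: Σwᵢ(|x−xᵢ|+|y−yᵢ|) = Σwᵢ|x−xᵢ| + Σwᵢ|y−yᵢ|, so x and y are optimised independently as 1-D weighted medians.
Total weight W = 313; half = 156.5.
x-coordinate, sorted with cumulative weight:
  x=0 (Alpha, w=5) cum 5
  x=3 (Gamma, w=100) cum 105
  x=3 (Delta, w=50) cum 155
  x=7 (Beta, w=100) cum 255  ← median
  x=9 (Epsilon, w=55) cum 310
  x=9 (Zeta, w=3) cum 313
⇒ x* = 7
y-coordinate, sorted with cumulative weight:
  y=3 (Delta, w=50) cum 50
  y=7 (Gamma, w=100) cum 150
  y=8 (Alpha, w=5) cum 155
  y=8 (Beta, w=100) cum 255  ← median
  y=8 (Zeta, w=3) cum 258
  y=13 (Epsilon, w=55) cum 313
⇒ y* = 8

(7, 8)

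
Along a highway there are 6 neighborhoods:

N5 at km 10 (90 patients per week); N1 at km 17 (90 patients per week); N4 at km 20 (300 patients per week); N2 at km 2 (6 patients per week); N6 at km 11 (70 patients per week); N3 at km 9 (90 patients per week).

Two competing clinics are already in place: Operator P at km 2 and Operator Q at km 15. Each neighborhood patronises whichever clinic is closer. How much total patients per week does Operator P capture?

The indifferent point is the midpoint (2+15)/2 = 8.5; neighborhoods left of it (closer to Operator P at 2) go to Operator P, those right go to Operator Q.
  N2 at 2 (w=6) → Operator P
  N3 at 9 (w=90) → Operator Q
  N5 at 10 (w=90) → Operator Q
  N6 at 11 (w=70) → Operator Q
  N1 at 17 (w=90) → Operator Q
  N4 at 20 (w=300) → Operator Q
Operator P captures 6; Operator Q captures 640.

6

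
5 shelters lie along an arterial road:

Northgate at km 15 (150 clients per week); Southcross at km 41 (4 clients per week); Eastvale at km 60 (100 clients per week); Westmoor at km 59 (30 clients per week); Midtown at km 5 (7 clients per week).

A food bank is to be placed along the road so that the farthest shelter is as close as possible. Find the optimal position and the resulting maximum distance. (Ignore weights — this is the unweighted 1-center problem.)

location 32.5, max distance 27.5

The 1-center on a line is the midpoint of the two extreme points: leftmost at 5, rightmost at 60.
Optimal location = (5 + 60)/2 = 32.5; maximum distance = (60 − 5)/2 = 27.5.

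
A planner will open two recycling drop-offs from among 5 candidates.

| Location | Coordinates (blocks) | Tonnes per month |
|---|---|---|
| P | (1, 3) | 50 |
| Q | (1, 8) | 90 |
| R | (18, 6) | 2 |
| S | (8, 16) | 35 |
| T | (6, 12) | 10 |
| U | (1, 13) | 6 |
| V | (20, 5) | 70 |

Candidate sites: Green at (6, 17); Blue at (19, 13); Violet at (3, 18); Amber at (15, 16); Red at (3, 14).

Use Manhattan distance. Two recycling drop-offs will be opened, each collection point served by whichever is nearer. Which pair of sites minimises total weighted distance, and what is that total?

{Blue, Red}, total 2329

Evaluate every pair (each demand assigned to the nearer of the two):
  {Blue, Red}: total = 2329
  {Amber, Red}: total = 2829
  {Blue, Violet}: total = 2953
  {Green, Blue}: total = 3065
  {Green, Red}: total = 3409
  {Violet, Amber}: total = 3453
  {Violet, Red}: total = 3549
  {Green, Amber}: total = 3565
  {Green, Violet}: total = 3993
  {Blue, Amber}: total = 4453
Best pair: {Blue, Red} with total 2329.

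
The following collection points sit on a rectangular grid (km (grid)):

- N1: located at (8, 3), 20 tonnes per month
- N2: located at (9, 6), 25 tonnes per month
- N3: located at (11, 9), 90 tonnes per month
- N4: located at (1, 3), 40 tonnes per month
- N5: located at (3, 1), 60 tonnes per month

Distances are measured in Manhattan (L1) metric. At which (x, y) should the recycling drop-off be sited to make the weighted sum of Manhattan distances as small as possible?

Manhattan distance separates: Σwᵢ(|x−xᵢ|+|y−yᵢ|) = Σwᵢ|x−xᵢ| + Σwᵢ|y−yᵢ|, so x and y are optimised independently as 1-D weighted medians.
Total weight W = 235; half = 117.5.
x-coordinate, sorted with cumulative weight:
  x=1 (N4, w=40) cum 40
  x=3 (N5, w=60) cum 100
  x=8 (N1, w=20) cum 120  ← median
  x=9 (N2, w=25) cum 145
  x=11 (N3, w=90) cum 235
⇒ x* = 8
y-coordinate, sorted with cumulative weight:
  y=1 (N5, w=60) cum 60
  y=3 (N1, w=20) cum 80
  y=3 (N4, w=40) cum 120  ← median
  y=6 (N2, w=25) cum 145
  y=9 (N3, w=90) cum 235
⇒ y* = 3

(8, 3)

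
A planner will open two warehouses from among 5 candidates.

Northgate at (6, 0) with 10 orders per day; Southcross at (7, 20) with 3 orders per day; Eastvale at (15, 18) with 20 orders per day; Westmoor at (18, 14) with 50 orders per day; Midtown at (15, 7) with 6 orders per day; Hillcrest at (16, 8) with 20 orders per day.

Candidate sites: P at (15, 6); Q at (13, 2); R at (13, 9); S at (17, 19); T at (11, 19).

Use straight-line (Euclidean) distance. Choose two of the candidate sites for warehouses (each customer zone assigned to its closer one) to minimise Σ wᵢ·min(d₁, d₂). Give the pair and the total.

{P, S}, total 488.7

Evaluate every pair (each demand assigned to the nearer of the two):
  {P, S}: total = 488.7
  {R, S}: total = 524.1
  {Q, S}: total = 569.1
  {R, T}: total = 642.6
  {P, T}: total = 680.9
  {Q, R}: total = 728.6
  {P, R}: total = 734.4
  {Q, T}: total = 764.2
  {S, T}: total = 802.4
  {P, Q}: total = 839.1
Best pair: {P, S} with total 488.7.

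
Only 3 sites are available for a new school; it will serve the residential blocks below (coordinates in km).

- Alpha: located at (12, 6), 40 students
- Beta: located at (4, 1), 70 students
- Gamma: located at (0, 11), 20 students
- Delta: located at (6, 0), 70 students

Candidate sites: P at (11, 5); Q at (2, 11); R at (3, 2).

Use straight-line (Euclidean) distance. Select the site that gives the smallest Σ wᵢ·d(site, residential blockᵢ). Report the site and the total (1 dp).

Total weighted distance at each candidate:
  P (11, 5): total = 1366.5
  Q (2, 11): total = 2020.4
  R (3, 2): total = 935.1
Minimum is at R with total 935.1 km.

R, total 935.1 km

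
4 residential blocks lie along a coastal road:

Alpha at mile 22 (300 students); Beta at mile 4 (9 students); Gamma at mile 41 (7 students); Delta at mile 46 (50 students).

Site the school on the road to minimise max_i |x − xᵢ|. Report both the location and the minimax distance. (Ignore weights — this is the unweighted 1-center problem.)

The 1-center on a line is the midpoint of the two extreme points: leftmost at 4, rightmost at 46.
Optimal location = (4 + 46)/2 = 25; maximum distance = (46 − 4)/2 = 21.

location 25, max distance 21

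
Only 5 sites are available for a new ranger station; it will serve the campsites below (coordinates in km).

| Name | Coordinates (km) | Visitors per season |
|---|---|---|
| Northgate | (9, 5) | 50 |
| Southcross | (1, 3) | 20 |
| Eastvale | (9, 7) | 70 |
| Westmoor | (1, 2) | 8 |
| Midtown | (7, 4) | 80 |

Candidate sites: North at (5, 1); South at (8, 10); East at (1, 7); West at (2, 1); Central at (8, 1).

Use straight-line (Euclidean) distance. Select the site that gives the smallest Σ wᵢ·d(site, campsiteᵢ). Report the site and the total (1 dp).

Total weighted distance at each candidate:
  North (5, 1): total = 1198.5
  South (8, 10): total = 1246.0
  East (1, 7): total = 1629.0
  West (2, 1): total = 1571.0
  Central (8, 1): total = 1087.1
Minimum is at Central with total 1087.1 km.

Central, total 1087.1 km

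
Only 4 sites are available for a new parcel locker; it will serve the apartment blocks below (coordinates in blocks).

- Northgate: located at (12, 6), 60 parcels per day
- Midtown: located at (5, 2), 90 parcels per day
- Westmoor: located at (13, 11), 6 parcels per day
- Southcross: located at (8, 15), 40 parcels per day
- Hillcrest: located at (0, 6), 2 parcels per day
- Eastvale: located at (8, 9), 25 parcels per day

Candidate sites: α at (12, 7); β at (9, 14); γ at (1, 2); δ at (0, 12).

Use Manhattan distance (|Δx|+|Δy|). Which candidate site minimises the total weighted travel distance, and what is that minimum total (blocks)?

α, total 1826 blocks

Total weighted distance at each candidate:
  α (12, 7): total = 1826
  β (9, 14): total = 2406
  γ (1, 2): total = 2546
  δ (0, 12): total = 3241
Minimum is at α with total 1826 blocks.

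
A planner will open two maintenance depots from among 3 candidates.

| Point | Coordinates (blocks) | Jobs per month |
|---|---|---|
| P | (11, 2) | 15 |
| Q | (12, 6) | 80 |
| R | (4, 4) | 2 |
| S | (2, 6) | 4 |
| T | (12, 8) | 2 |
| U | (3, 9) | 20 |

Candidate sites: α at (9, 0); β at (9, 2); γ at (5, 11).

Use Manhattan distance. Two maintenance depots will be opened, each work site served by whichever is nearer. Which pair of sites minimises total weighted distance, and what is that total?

{β, γ}, total 734

Evaluate every pair (each demand assigned to the nearer of the two):
  {β, γ}: total = 734
  {α, β}: total = 926
  {α, γ}: total = 928
Best pair: {β, γ} with total 734.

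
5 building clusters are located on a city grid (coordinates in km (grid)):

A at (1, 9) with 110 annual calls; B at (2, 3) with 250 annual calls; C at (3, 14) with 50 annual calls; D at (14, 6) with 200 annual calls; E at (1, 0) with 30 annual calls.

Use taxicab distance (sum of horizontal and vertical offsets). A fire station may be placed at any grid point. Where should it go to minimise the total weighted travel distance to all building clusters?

Manhattan distance separates: Σwᵢ(|x−xᵢ|+|y−yᵢ|) = Σwᵢ|x−xᵢ| + Σwᵢ|y−yᵢ|, so x and y are optimised independently as 1-D weighted medians.
Total weight W = 640; half = 320.
x-coordinate, sorted with cumulative weight:
  x=1 (A, w=110) cum 110
  x=1 (E, w=30) cum 140
  x=2 (B, w=250) cum 390  ← median
  x=3 (C, w=50) cum 440
  x=14 (D, w=200) cum 640
⇒ x* = 2
y-coordinate, sorted with cumulative weight:
  y=0 (E, w=30) cum 30
  y=3 (B, w=250) cum 280
  y=6 (D, w=200) cum 480  ← median
  y=9 (A, w=110) cum 590
  y=14 (C, w=50) cum 640
⇒ y* = 6

(2, 6)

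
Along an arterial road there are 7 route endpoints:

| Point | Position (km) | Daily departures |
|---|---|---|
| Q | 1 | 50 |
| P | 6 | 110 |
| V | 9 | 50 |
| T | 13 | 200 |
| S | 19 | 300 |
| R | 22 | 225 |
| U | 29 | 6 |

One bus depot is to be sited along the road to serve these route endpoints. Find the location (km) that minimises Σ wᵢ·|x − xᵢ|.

x = 19

For a sum of weighted absolute distances on a line, the optimum is the weighted median (not the mean). Total weight W = 941; half-weight = 470.5.
Sort by position and accumulate weight:
  km 1 (Q, w=50) → cum 50
  km 6 (P, w=110) → cum 160
  km 9 (V, w=50) → cum 210
  km 13 (T, w=200) → cum 410
  km 19 (S, w=300) → cum 710  ≥ 470.5 → median here
  km 22 (R, w=225) → cum 935
  km 29 (U, w=6) → cum 941
Optimal location: km 19.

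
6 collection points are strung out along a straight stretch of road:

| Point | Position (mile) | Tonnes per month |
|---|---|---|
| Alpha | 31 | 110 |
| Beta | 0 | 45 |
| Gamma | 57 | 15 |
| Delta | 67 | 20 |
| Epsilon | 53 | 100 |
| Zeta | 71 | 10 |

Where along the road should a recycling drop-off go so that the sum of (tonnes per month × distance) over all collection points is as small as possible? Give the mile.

x = 31

For a sum of weighted absolute distances on a line, the optimum is the weighted median (not the mean). Total weight W = 300; half-weight = 150.
Sort by position and accumulate weight:
  mile 0 (Beta, w=45) → cum 45
  mile 31 (Alpha, w=110) → cum 155  ≥ 150 → median here
  mile 53 (Epsilon, w=100) → cum 255
  mile 57 (Gamma, w=15) → cum 270
  mile 67 (Delta, w=20) → cum 290
  mile 71 (Zeta, w=10) → cum 300
Optimal location: mile 31.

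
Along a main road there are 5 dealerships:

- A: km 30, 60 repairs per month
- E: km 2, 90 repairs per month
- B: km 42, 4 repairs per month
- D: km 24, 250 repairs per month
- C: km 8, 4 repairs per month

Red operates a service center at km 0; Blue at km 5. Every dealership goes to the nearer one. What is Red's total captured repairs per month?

The indifferent point is the midpoint (0+5)/2 = 2.5; dealerships left of it (closer to Red at 0) go to Red, those right go to Blue.
  E at 2 (w=90) → Red
  C at 8 (w=4) → Blue
  D at 24 (w=250) → Blue
  A at 30 (w=60) → Blue
  B at 42 (w=4) → Blue
Red captures 90; Blue captures 318.

90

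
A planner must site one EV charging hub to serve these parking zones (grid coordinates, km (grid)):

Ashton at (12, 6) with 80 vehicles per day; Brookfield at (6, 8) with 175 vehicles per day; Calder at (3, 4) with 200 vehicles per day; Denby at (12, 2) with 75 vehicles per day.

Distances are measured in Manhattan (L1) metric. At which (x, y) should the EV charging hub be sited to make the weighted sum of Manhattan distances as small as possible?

Manhattan distance separates: Σwᵢ(|x−xᵢ|+|y−yᵢ|) = Σwᵢ|x−xᵢ| + Σwᵢ|y−yᵢ|, so x and y are optimised independently as 1-D weighted medians.
Total weight W = 530; half = 265.
x-coordinate, sorted with cumulative weight:
  x=3 (Calder, w=200) cum 200
  x=6 (Brookfield, w=175) cum 375  ← median
  x=12 (Ashton, w=80) cum 455
  x=12 (Denby, w=75) cum 530
⇒ x* = 6
y-coordinate, sorted with cumulative weight:
  y=2 (Denby, w=75) cum 75
  y=4 (Calder, w=200) cum 275  ← median
  y=6 (Ashton, w=80) cum 355
  y=8 (Brookfield, w=175) cum 530
⇒ y* = 4

(6, 4)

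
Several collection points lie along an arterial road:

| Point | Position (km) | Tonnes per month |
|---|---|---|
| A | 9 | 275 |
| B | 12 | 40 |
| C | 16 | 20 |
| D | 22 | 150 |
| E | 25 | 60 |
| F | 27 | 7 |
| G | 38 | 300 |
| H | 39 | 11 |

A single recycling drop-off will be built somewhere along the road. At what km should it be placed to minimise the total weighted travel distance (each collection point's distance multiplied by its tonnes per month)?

For a sum of weighted absolute distances on a line, the optimum is the weighted median (not the mean). Total weight W = 863; half-weight = 431.5.
Sort by position and accumulate weight:
  km 9 (A, w=275) → cum 275
  km 12 (B, w=40) → cum 315
  km 16 (C, w=20) → cum 335
  km 22 (D, w=150) → cum 485  ≥ 431.5 → median here
  km 25 (E, w=60) → cum 545
  km 27 (F, w=7) → cum 552
  km 38 (G, w=300) → cum 852
  km 39 (H, w=11) → cum 863
Optimal location: km 22.

x = 22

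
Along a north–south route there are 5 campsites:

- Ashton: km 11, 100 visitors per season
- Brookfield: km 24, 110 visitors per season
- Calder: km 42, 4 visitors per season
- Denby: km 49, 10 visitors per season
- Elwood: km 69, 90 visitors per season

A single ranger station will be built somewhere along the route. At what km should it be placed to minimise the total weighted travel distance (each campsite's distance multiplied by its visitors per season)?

x = 24

For a sum of weighted absolute distances on a line, the optimum is the weighted median (not the mean). Total weight W = 314; half-weight = 157.
Sort by position and accumulate weight:
  km 11 (Ashton, w=100) → cum 100
  km 24 (Brookfield, w=110) → cum 210  ≥ 157 → median here
  km 42 (Calder, w=4) → cum 214
  km 49 (Denby, w=10) → cum 224
  km 69 (Elwood, w=90) → cum 314
Optimal location: km 24.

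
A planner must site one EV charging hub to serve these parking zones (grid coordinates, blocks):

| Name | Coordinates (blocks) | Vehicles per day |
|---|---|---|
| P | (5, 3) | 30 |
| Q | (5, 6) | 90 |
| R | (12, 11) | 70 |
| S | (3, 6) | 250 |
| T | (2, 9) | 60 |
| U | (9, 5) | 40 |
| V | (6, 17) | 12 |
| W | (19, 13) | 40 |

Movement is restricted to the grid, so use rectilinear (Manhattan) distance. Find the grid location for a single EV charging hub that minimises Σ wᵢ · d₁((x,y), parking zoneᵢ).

(3, 6)

Manhattan distance separates: Σwᵢ(|x−xᵢ|+|y−yᵢ|) = Σwᵢ|x−xᵢ| + Σwᵢ|y−yᵢ|, so x and y are optimised independently as 1-D weighted medians.
Total weight W = 592; half = 296.
x-coordinate, sorted with cumulative weight:
  x=2 (T, w=60) cum 60
  x=3 (S, w=250) cum 310  ← median
  x=5 (P, w=30) cum 340
  x=5 (Q, w=90) cum 430
  x=6 (V, w=12) cum 442
  x=9 (U, w=40) cum 482
  x=12 (R, w=70) cum 552
  x=19 (W, w=40) cum 592
⇒ x* = 3
y-coordinate, sorted with cumulative weight:
  y=3 (P, w=30) cum 30
  y=5 (U, w=40) cum 70
  y=6 (Q, w=90) cum 160
  y=6 (S, w=250) cum 410  ← median
  y=9 (T, w=60) cum 470
  y=11 (R, w=70) cum 540
  y=13 (W, w=40) cum 580
  y=17 (V, w=12) cum 592
⇒ y* = 6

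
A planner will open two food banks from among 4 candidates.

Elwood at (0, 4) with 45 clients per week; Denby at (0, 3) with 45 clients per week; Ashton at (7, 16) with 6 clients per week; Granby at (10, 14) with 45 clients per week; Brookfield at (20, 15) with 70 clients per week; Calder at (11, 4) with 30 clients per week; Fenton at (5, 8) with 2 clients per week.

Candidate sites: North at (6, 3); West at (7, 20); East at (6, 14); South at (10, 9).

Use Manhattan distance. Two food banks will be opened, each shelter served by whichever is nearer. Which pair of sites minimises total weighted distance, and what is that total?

Evaluate every pair (each demand assigned to the nearer of the two):
  {North, East}: total = 2025
  {North, South}: total = 2182
  {North, West}: total = 2466
  {East, South}: total = 2835
  {West, South}: total = 2956
  {West, East}: total = 3197
Best pair: {North, East} with total 2025.

{North, East}, total 2025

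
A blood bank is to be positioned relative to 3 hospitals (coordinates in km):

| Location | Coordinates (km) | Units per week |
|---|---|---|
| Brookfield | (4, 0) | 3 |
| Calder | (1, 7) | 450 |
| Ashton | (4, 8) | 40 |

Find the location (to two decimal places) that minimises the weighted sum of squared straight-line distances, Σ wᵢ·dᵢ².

(1.26, 7.04)

The minimiser of Σwᵢ‖p−pᵢ‖² is the weighted centroid p* = (Σwᵢpᵢ)/(Σwᵢ).
Σwᵢ = 493.
Σwᵢxᵢ = 3·4 + 450·1 + 40·4 = 622.
Σwᵢyᵢ = 3·0 + 450·7 + 40·8 = 3470.
x* = 622/493 = 1.26, y* = 3470/493 = 7.04.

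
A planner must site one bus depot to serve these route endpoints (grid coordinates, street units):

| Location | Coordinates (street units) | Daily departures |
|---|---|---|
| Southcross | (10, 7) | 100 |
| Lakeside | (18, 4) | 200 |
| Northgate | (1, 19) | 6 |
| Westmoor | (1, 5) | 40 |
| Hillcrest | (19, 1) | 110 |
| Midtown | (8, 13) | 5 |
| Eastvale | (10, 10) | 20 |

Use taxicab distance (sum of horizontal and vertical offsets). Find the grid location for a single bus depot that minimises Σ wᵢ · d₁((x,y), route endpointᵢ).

Manhattan distance separates: Σwᵢ(|x−xᵢ|+|y−yᵢ|) = Σwᵢ|x−xᵢ| + Σwᵢ|y−yᵢ|, so x and y are optimised independently as 1-D weighted medians.
Total weight W = 481; half = 240.5.
x-coordinate, sorted with cumulative weight:
  x=1 (Northgate, w=6) cum 6
  x=1 (Westmoor, w=40) cum 46
  x=8 (Midtown, w=5) cum 51
  x=10 (Southcross, w=100) cum 151
  x=10 (Eastvale, w=20) cum 171
  x=18 (Lakeside, w=200) cum 371  ← median
  x=19 (Hillcrest, w=110) cum 481
⇒ x* = 18
y-coordinate, sorted with cumulative weight:
  y=1 (Hillcrest, w=110) cum 110
  y=4 (Lakeside, w=200) cum 310  ← median
  y=5 (Westmoor, w=40) cum 350
  y=7 (Southcross, w=100) cum 450
  y=10 (Eastvale, w=20) cum 470
  y=13 (Midtown, w=5) cum 475
  y=19 (Northgate, w=6) cum 481
⇒ y* = 4

(18, 4)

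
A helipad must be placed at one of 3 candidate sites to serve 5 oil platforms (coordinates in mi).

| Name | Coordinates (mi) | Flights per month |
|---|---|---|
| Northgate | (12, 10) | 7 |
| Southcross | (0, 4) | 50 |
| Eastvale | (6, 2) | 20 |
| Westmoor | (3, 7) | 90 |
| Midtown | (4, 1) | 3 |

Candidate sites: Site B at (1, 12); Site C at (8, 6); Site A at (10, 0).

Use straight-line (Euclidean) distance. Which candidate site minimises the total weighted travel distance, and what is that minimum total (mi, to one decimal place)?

Site C, total 1019.5 mi

Total weighted distance at each candidate:
  Site B (1, 12): total = 1223.9
  Site C (8, 6): total = 1019.5
  Site A (10, 0): total = 1608.5
Minimum is at Site C with total 1019.5 mi.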